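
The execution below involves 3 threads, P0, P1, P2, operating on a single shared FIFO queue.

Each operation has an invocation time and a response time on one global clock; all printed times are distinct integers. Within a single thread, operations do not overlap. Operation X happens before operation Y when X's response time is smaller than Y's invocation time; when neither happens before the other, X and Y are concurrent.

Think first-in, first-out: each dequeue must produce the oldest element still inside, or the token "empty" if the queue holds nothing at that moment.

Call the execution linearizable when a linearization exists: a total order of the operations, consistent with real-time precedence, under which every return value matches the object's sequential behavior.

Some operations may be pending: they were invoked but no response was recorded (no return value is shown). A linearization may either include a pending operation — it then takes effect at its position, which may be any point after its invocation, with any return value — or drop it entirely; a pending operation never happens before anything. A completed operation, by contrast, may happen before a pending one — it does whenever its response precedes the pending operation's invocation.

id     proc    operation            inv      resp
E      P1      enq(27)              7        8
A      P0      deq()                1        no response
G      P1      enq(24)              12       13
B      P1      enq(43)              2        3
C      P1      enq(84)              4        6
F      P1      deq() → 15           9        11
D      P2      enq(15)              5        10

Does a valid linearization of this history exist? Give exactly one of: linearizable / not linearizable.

one valid linearization: B, A, D, C, E, F, G
step 1: B enq(43) — queue <43>
step 2: A deq() (pending, included) — queue <>
step 3: D enq(15) — queue <15>
step 4: C enq(84) — queue <15,84>
step 5: E enq(27) — queue <15,84,27>
step 6: F deq() → 15 — queue <84,27>
step 7: G enq(24) — queue <84,27,24>

linearizable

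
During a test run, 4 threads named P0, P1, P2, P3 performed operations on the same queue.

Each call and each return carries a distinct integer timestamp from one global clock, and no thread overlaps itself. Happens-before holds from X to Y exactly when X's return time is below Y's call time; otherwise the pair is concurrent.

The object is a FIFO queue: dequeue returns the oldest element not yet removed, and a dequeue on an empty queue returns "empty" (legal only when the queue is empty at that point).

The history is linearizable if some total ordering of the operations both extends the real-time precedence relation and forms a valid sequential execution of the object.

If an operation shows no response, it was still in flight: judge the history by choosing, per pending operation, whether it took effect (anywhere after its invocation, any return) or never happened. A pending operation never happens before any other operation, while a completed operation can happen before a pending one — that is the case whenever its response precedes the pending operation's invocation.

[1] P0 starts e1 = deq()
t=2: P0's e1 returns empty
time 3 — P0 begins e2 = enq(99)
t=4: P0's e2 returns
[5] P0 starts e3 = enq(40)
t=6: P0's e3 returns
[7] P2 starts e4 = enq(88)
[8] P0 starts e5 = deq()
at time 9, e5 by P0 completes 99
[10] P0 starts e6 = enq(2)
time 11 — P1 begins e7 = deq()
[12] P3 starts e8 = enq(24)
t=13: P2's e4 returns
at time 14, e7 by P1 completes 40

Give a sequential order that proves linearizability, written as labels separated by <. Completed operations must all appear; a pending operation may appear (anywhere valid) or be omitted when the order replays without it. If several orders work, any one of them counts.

e1 < e2 < e3 < e4 < e5 < e6 < e7

after step 1 (e1 deq() → empty): queue <>
after step 2 (e2 enq(99)): queue <99>
after step 3 (e3 enq(40)): queue <99,40>
after step 4 (e4 enq(88)): queue <99,40,88>
after step 5 (e5 deq() → 99): queue <40,88>
after step 6 (e6 enq(2) (pending, included)): queue <40,88,2>
after step 7 (e7 deq() → 40): queue <88,2>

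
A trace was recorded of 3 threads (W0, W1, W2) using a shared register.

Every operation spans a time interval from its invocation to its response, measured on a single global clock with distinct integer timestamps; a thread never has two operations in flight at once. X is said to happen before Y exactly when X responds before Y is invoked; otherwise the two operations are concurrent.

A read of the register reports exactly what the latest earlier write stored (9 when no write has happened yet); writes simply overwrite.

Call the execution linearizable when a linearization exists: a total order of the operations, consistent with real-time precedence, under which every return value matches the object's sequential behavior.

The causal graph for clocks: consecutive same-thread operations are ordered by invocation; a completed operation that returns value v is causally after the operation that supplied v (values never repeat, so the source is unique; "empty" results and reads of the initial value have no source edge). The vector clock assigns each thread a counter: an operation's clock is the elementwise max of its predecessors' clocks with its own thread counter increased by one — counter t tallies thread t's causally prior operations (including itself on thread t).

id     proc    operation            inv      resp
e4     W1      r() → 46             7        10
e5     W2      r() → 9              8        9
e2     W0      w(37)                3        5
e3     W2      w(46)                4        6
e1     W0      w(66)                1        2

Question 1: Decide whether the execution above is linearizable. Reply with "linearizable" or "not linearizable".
the violation lands at event 9, e5's response at time 9: events 1..8 linearize, events 1..9 do not
real-time-consistent orders of the 4 completed operations: 2 — all fail the register replay
no escape via the 1 pending operation (e4): every completion choice fails
e.g. e1, e2, e3, e5 (pending dropped): illegal at step 4, since e5 r() → 9 cannot apply there
e.g. e1, e3, e2, e5 (pending dropped): illegal at step 4, since e5 r() → 9 cannot apply there

not linearizable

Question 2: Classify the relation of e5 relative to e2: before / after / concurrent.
Answer: after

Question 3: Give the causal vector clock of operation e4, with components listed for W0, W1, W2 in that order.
Answer: (0, 1, 1)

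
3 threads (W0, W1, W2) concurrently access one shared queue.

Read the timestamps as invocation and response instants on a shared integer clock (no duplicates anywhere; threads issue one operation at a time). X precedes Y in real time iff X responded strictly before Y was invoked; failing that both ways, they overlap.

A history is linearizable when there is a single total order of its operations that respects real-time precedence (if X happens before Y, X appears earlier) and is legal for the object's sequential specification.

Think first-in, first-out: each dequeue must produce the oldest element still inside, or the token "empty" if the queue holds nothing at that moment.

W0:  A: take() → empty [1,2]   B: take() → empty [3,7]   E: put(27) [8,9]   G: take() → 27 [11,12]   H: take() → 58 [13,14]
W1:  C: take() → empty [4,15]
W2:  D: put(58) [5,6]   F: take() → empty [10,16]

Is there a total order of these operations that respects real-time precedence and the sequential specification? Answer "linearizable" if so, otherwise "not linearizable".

not linearizable

already the first 14 events (up to H's response at time 14) admit no linearization; the first 13 still do
6 completed operations, 2 real-time-consistent orders — every queue replay fails
including or dropping the 2 pending operations (C, F) in any combination fails
take A, B, D, E, G, H (pending dropped): step 5 already fails, because G take() → 27 cannot occur there
take A, D, B, E, G, H (pending dropped): step 3 already fails, because B take() → empty cannot occur there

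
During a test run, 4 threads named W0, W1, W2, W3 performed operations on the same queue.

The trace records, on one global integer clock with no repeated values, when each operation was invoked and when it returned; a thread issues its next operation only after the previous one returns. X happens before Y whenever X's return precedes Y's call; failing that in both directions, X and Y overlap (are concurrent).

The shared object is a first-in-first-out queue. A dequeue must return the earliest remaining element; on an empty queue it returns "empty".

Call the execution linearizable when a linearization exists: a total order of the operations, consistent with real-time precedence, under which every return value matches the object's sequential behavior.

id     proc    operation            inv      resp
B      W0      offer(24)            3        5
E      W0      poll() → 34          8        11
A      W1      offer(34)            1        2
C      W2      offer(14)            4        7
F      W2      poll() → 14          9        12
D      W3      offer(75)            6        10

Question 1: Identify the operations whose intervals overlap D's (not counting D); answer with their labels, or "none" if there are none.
C, E, F

overlap test against D [6,10]: concurrent iff the interval meets 6..10
A [1,2]: before
B [3,5]: before
C [4,7]: concurrent
E [8,11]: concurrent
F [9,12]: concurrent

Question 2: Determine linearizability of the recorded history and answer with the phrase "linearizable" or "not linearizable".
linearizable

one valid linearization: A, C, B, D, E, F
after step 1 (A offer(34)): queue <34>
after step 2 (C offer(14)): queue <34,14>
after step 3 (B offer(24)): queue <34,14,24>
after step 4 (D offer(75)): queue <34,14,24,75>
after step 5 (E poll() → 34): queue <14,24,75>
after step 6 (F poll() → 14): queue <24,75>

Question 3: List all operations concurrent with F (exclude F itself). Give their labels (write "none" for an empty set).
D, E

F runs from 9 to 12; window-overlapping ops are concurrent
A [1,2]: before
B [3,5]: before
C [4,7]: before
D [6,10]: concurrent
E [8,11]: concurrent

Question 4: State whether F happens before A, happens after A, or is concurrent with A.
after

F spans [9,12], A spans [1,2]
resp(A)=2 < inv(F)=9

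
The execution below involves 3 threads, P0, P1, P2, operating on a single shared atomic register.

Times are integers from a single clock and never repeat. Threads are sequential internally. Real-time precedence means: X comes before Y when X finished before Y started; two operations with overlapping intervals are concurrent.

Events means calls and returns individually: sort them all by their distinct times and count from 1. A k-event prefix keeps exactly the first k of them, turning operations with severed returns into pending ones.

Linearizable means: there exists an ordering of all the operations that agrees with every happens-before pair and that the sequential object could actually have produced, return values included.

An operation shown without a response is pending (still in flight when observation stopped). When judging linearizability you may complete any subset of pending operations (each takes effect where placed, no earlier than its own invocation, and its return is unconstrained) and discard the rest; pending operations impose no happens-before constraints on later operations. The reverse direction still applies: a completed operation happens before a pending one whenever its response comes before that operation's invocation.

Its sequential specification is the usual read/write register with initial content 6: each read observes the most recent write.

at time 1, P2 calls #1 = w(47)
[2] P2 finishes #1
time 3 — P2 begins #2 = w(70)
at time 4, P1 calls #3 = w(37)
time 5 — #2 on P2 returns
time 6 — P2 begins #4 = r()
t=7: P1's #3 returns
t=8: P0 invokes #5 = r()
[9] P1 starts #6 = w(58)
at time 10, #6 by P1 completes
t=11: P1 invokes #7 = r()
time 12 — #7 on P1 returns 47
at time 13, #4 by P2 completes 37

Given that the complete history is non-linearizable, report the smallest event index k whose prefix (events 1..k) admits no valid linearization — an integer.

events 1..11 are linearizable, e.g. via #1, #2, #3, #4, #5, #6:
after step 1 (#1 w(47)): value 47
after step 2 (#2 w(70)): value 70
after step 3 (#3 w(37)): value 37
after step 4 (#4 r() (pending, included)): value 37
after step 5 (#5 r() (pending, included)): value 37
after step 6 (#6 w(58)): value 58
event 12 — #7's response, time 12 — after it, nothing linearizes
no completion choice of the 2 pending operations (#4, #5) rescues it — every subset was tried
one such order, #1, #2, #3, #6, #7 (pending dropped), breaks at step 5 where #7 r() → 47 is illegal
one such order, #1, #3, #2, #6, #7 (pending dropped), breaks at step 5 where #7 r() → 47 is illegal

12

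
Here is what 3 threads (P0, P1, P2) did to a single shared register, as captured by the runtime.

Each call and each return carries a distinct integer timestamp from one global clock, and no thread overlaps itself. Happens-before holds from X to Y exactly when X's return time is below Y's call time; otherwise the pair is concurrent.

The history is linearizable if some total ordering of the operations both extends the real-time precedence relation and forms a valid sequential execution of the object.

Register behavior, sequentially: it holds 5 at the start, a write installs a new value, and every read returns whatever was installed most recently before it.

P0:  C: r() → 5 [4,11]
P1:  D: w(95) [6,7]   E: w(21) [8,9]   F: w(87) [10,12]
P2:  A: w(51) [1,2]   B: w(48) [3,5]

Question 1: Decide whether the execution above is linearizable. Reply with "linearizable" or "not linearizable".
not linearizable

already the first 11 events (up to C's response at time 11) admit no linearization; the first 10 still do
every one of the 4 real-time-consistent orders over 5 completed register ops fails the sequential spec
no completion choice of the 1 pending operation (F) rescues it — every subset was tried
sample order A, B, C, D, E (pending dropped) stalls at step 3 — C r() → 5 has no legal effect
sample order A, B, D, C, E (pending dropped) stalls at step 4 — C r() → 5 has no legal effect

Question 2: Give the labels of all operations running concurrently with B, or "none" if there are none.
Answer: C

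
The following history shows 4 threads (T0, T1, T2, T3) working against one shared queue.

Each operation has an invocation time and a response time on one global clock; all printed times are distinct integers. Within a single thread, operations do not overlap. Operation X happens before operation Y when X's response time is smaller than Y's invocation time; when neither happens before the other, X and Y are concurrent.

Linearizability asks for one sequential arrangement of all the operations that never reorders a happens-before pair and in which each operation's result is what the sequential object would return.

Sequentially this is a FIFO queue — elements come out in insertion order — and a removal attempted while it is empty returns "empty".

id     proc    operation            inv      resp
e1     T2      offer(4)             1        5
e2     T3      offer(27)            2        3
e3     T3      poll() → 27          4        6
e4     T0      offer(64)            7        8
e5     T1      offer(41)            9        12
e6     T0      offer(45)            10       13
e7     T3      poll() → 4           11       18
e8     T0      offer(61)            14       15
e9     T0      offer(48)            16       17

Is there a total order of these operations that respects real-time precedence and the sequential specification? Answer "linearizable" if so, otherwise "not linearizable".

linearizable

a witness: e2, e1, e3, e4, e5, e6, e7, e8, e9
step 1: e2 offer(27) — queue <27>
step 2: e1 offer(4) — queue <27,4>
step 3: e3 poll() → 27 — queue <4>
step 4: e4 offer(64) — queue <4,64>
step 5: e5 offer(41) — queue <4,64,41>
step 6: e6 offer(45) — queue <4,64,41,45>
step 7: e7 poll() → 4 — queue <64,41,45>
step 8: e8 offer(61) — queue <64,41,45,61>
step 9: e9 offer(48) — queue <64,41,45,61,48>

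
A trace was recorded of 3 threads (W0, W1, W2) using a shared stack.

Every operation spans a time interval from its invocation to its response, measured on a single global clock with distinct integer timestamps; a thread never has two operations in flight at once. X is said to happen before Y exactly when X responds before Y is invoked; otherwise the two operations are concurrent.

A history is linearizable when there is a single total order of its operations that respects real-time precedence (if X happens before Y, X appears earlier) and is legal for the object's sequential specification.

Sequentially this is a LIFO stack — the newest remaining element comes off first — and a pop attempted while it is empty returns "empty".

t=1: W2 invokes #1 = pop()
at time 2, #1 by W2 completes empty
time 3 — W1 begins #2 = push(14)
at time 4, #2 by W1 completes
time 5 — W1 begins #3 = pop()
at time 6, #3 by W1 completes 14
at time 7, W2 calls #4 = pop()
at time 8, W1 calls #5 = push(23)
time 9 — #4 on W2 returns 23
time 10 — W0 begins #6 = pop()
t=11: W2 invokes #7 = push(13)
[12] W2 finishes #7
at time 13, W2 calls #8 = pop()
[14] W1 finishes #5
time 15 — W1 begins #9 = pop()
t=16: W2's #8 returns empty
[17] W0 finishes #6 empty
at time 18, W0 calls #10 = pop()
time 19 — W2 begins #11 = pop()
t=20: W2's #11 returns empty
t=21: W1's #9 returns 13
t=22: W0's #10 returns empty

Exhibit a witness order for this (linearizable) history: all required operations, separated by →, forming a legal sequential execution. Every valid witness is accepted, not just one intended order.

after step 1 (#1 pop() → empty): stack <>
after step 2 (#2 push(14)): stack <14>
after step 3 (#3 pop() → 14): stack <>
after step 4 (#5 push(23)): stack <23>
after step 5 (#4 pop() → 23): stack <>
after step 6 (#6 pop() → empty): stack <>
after step 7 (#7 push(13)): stack <13>
after step 8 (#9 pop() → 13): stack <>
after step 9 (#8 pop() → empty): stack <>
after step 10 (#10 pop() → empty): stack <>
after step 11 (#11 pop() → empty): stack <>

#1 → #2 → #3 → #5 → #4 → #6 → #7 → #9 → #8 → #10 → #11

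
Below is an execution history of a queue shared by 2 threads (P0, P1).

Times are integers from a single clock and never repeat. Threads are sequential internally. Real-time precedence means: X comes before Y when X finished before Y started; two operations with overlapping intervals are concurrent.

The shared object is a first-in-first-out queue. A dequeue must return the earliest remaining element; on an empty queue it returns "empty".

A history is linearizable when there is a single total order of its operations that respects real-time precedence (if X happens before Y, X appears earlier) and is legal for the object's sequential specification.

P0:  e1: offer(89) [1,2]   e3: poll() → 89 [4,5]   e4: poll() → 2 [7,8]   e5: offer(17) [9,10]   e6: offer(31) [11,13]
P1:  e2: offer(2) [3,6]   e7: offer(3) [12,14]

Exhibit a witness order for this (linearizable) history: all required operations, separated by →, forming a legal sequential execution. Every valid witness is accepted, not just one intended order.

e1 → e2 → e3 → e4 → e5 → e6 → e7

step 1: e1 offer(89) — queue <89>
step 2: e2 offer(2) — queue <89,2>
step 3: e3 poll() → 89 — queue <2>
step 4: e4 poll() → 2 — queue <>
step 5: e5 offer(17) — queue <17>
step 6: e6 offer(31) — queue <17,31>
step 7: e7 offer(3) — queue <17,31,3>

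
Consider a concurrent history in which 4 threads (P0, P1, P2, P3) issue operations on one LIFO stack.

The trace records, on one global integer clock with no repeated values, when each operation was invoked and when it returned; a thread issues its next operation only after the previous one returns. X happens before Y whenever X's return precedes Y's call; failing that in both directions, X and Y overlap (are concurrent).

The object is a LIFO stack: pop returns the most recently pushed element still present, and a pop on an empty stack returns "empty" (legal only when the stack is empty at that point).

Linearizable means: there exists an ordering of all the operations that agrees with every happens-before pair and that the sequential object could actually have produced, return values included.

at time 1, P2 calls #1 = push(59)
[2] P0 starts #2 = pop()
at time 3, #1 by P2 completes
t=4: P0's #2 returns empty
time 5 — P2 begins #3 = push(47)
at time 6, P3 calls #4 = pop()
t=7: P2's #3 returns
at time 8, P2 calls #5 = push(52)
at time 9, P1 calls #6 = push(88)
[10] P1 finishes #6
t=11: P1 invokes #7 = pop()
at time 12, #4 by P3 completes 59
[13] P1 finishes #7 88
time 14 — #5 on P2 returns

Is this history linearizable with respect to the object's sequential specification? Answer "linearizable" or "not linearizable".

linearizable

witness order: #2, #1, #4, #3, #5, #6, #7
after step 1 (#2 pop() → empty): stack <>
after step 2 (#1 push(59)): stack <59>
after step 3 (#4 pop() → 59): stack <>
after step 4 (#3 push(47)): stack <47>
after step 5 (#5 push(52)): stack <47,52>
after step 6 (#6 push(88)): stack <47,52,88>
after step 7 (#7 pop() → 88): stack <47,52>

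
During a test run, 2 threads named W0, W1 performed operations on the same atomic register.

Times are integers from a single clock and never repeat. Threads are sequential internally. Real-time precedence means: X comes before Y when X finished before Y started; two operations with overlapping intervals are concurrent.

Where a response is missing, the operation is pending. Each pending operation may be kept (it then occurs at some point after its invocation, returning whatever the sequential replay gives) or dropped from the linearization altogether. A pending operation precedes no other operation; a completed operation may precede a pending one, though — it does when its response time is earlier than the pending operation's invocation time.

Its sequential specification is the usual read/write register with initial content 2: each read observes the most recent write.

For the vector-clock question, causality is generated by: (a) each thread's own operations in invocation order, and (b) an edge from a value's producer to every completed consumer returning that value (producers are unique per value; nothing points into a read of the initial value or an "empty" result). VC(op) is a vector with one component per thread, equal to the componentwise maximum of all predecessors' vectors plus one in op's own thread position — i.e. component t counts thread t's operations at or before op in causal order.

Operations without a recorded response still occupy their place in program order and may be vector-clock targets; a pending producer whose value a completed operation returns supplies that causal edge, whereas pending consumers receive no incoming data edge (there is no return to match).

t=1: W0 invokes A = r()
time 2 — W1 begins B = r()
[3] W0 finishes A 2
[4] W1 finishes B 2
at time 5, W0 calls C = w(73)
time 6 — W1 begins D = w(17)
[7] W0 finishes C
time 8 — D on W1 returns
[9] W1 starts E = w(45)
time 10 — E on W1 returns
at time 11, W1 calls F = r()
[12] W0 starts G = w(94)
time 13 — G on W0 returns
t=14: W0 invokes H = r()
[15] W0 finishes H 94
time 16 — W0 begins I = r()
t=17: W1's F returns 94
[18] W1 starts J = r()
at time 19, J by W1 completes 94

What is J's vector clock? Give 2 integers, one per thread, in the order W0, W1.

(3, 5)

invoked at 2, B has no predecessors; its own W1 bump gives (0, 1)
invoked at 1, A has no predecessors; its own W0 bump gives (1, 0)
from VC(B)=(0, 1), D (invoked 6) maxes components and bumps W1 → (0, 2)
from VC(A)=(1, 0), C (invoked 5) maxes components and bumps W0 → (2, 0)
from VC(D)=(0, 2), E (invoked 9) maxes components and bumps W1 → (0, 3)
from VC(C)=(2, 0), G (invoked 12) maxes components and bumps W0 → (3, 0)
from VC(G)=(3, 0), H (invoked 14) maxes components and bumps W0 → (4, 0)
from VC(H)=(4, 0), I (invoked 16) maxes components and bumps W0 → (5, 0)
from VC(E)=(0, 3), VC(G)=(3, 0), F (invoked 11) maxes components and bumps W1 → (3, 4)
from VC(F)=(3, 4), VC(G)=(3, 0), J (invoked 18) maxes components and bumps W1 → (3, 5)
target: VC(J) = (3, 5)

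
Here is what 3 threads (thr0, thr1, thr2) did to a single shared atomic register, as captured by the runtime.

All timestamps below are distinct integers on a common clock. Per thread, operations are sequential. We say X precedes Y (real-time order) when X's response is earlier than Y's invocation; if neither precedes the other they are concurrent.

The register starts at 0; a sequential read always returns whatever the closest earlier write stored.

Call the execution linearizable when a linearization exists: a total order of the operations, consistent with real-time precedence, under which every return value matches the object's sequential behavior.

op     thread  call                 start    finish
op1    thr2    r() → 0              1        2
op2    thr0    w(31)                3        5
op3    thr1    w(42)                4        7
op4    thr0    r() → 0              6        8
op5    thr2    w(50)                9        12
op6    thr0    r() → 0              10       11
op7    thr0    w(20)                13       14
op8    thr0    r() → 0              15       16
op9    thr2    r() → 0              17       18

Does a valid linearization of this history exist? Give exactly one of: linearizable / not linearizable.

events 1..7 are fine; event 8 — the response of op4 at time 8 — makes the prefix non-linearizable
checked exhaustively: 3 real-time-consistent orders of 4 completed operations, zero legal atomic register replays
sample order op1, op2, op3, op4 stalls at step 4 — op4 r() → 0 has no legal effect
sample order op1, op2, op4, op3 stalls at step 3 — op4 r() → 0 has no legal effect

not linearizable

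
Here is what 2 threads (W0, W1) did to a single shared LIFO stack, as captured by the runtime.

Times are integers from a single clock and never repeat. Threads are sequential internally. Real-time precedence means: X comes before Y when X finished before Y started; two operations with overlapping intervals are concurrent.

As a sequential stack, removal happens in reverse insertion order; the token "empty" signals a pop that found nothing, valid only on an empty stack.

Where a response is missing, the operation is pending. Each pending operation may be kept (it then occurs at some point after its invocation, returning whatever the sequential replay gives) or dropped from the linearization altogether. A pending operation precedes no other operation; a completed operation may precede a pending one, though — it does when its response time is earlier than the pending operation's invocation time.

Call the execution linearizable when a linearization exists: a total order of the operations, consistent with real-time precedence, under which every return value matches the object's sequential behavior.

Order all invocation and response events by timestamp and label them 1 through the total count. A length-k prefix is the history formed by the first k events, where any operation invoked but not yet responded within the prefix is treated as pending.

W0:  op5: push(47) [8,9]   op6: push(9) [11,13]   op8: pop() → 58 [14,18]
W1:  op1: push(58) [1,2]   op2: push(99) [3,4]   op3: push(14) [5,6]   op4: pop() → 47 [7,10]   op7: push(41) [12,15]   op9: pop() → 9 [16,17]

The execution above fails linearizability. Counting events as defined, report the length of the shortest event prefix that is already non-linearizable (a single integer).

events 1..17 are linearizable; a witness order is op1, op2, op3, op5, op4, op6, op7, op8, op9:
after step 1 (op1 push(58)): stack <58>
after step 2 (op2 push(99)): stack <58,99>
after step 3 (op3 push(14)): stack <58,99,14>
after step 4 (op5 push(47)): stack <58,99,14,47>
after step 5 (op4 pop() → 47): stack <58,99,14>
after step 6 (op6 push(9)): stack <58,99,14,9>
after step 7 (op7 push(41)): stack <58,99,14,9,41>
after step 8 (op8 pop() (pending, included)): stack <58,99,14,9>
after step 9 (op9 pop() → 9): stack <58,99,14>
event 18 — op8's response, time 18 — after it, nothing linearizes
sample order op1, op2, op3, op4, op5, op6, op7, op8, op9 stalls at step 4 — op4 pop() → 47 has no legal effect
sample order op1, op2, op3, op4, op5, op6, op7, op9, op8 stalls at step 4 — op4 pop() → 47 has no legal effect

18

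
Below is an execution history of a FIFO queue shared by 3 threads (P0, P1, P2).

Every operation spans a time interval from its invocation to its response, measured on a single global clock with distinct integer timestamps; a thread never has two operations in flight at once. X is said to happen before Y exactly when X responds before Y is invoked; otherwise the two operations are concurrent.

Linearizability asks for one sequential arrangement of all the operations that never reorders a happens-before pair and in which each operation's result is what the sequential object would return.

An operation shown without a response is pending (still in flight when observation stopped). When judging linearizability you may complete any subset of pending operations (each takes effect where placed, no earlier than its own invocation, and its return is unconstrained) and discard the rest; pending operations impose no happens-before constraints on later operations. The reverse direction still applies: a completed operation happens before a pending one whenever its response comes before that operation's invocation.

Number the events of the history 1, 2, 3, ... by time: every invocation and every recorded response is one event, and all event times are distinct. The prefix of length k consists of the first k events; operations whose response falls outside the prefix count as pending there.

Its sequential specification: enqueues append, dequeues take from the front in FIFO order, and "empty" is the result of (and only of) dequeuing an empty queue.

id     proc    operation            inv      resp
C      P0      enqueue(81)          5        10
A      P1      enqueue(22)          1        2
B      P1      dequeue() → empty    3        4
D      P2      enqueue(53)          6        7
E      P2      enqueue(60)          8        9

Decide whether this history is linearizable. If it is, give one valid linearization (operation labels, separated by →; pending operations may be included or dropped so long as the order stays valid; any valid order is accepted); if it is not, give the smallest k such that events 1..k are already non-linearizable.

the violation lands at event 4, B's response at time 4: events 1..3 linearize, events 1..4 do not
the completed operations (2 total) allow one real-time order; the FIFO queue replay rejects it
e.g. A, B: illegal at step 2, since B dequeue() → empty cannot apply there

not linearizable — minimal violating prefix: 4 events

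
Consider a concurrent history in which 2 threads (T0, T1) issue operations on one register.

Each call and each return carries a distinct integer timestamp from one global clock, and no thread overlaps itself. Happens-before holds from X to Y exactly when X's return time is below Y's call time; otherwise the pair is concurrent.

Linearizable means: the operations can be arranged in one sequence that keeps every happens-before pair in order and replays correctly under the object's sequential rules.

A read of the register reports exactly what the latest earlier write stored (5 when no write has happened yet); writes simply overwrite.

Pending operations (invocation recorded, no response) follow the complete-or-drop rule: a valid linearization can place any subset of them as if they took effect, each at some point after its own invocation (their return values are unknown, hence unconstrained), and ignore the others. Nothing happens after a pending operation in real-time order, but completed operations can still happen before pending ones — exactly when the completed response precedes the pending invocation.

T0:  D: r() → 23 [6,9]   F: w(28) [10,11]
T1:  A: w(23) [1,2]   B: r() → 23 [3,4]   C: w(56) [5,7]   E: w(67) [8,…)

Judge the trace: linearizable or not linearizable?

linearizable

a witness: A, B, D, C, E, F
step 1: A w(23) — value 23
step 2: B r() → 23 — value 23
step 3: D r() → 23 — value 23
step 4: C w(56) — value 56
step 5: E w(67) (pending, included) — value 67
step 6: F w(28) — value 28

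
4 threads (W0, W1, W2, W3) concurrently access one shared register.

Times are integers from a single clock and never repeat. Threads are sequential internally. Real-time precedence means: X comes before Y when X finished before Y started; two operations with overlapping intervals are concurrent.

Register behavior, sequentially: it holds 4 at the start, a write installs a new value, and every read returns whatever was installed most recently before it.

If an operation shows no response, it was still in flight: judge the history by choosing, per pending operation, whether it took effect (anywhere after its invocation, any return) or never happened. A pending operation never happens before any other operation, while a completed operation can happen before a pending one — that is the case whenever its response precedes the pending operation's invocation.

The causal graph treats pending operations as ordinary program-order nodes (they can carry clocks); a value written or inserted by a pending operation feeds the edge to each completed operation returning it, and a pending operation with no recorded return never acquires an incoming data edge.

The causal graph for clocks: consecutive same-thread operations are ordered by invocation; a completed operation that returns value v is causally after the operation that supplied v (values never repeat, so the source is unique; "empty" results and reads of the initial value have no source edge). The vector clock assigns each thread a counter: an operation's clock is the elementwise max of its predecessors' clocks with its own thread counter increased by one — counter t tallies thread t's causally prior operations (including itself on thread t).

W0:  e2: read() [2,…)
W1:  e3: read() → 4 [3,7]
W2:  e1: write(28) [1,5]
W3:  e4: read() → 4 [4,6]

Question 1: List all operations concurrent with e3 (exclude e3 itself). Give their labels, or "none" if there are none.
concurrent with e3 ([3,7]): every op whose interval crosses 3..7
e1 [1,5]: concurrent
e2 [2,…): concurrent
e4 [4,6]: concurrent

e1, e2, e4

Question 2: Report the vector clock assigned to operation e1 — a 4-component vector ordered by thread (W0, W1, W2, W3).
e4 (invocation 4): nothing precedes it; W3's component alone gives (0, 0, 0, 1)
e1 (invocation 1): nothing precedes it; W2's component alone gives (0, 0, 1, 0)
e3 (invocation 3): nothing precedes it; W1's component alone gives (0, 1, 0, 0)
e2 (invocation 2): nothing precedes it; W0's component alone gives (1, 0, 0, 0)
target: VC(e1) = (0, 0, 1, 0)

(0, 0, 1, 0)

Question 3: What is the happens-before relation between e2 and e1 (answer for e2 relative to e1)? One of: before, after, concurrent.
e2 spans [2,…), e1 spans [1,5]
the intervals overlap in both directions

concurrent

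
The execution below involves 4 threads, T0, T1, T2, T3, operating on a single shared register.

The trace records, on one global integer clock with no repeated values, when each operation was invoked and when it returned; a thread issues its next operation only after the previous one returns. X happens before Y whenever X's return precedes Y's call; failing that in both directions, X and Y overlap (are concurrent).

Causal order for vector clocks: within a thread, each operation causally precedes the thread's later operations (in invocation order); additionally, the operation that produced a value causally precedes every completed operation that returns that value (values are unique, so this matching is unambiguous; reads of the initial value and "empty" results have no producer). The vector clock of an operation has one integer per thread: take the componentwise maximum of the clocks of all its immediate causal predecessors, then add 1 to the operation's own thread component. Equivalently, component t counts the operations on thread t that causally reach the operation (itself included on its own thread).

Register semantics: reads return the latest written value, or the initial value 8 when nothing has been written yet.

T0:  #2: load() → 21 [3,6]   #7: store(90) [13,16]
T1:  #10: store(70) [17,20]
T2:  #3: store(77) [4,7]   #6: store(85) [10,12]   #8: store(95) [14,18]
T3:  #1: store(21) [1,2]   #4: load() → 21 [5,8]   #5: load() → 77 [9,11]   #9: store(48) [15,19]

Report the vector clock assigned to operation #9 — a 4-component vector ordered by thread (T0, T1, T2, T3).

(0, 0, 1, 4)

#1 (invocation 1): nothing precedes it; T3's component alone gives (0, 0, 0, 1)
#3 (invocation 4): nothing precedes it; T2's component alone gives (0, 0, 1, 0)
#10 (invocation 17): nothing precedes it; T1's component alone gives (0, 1, 0, 0)
#4, invoked 5, takes VC(#1)=(0, 0, 0, 1) under max, adds 1 for T3 → (0, 0, 0, 2)
#6, invoked 10, takes VC(#3)=(0, 0, 1, 0) under max, adds 1 for T2 → (0, 0, 2, 0)
#2, invoked 3, takes VC(#1)=(0, 0, 0, 1) under max, adds 1 for T0 → (1, 0, 0, 1)
#8, invoked 14, takes VC(#6)=(0, 0, 2, 0) under max, adds 1 for T2 → (0, 0, 3, 0)
#7, invoked 13, takes VC(#2)=(1, 0, 0, 1) under max, adds 1 for T0 → (2, 0, 0, 1)
#5, invoked 9, takes VC(#3)=(0, 0, 1, 0), VC(#4)=(0, 0, 0, 2) under max, adds 1 for T3 → (0, 0, 1, 3)
#9, invoked 15, takes VC(#5)=(0, 0, 1, 3) under max, adds 1 for T3 → (0, 0, 1, 4)
target: VC(#9) = (0, 0, 1, 4)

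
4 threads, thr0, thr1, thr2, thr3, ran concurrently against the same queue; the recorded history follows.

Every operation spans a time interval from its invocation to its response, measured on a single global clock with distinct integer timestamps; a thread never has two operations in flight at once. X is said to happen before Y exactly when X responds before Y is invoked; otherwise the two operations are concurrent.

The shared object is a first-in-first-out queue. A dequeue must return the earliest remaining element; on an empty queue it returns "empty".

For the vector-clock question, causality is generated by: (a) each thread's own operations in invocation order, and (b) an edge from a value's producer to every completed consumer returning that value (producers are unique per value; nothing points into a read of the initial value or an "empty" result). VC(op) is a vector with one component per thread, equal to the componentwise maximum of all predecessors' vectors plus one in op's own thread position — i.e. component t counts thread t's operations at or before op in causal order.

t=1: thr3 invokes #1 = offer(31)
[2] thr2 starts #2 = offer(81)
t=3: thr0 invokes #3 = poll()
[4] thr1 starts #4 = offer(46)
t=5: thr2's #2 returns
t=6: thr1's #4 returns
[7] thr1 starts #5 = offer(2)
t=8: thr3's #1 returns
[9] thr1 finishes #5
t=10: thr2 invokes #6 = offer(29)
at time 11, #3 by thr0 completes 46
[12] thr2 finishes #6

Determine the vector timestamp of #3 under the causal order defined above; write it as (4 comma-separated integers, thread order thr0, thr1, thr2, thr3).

#1, invoked 1, has no incoming edges; only thr3's bump applies → (0, 0, 0, 1)
#2, invoked 2, has no incoming edges; only thr2's bump applies → (0, 0, 1, 0)
#4, invoked 4, has no incoming edges; only thr1's bump applies → (0, 1, 0, 0)
merge at #6 (invoked 10): VC(#2)=(0, 0, 1, 0), own-thread bump on thr2 → (0, 0, 2, 0)
merge at #5 (invoked 7): VC(#4)=(0, 1, 0, 0), own-thread bump on thr1 → (0, 2, 0, 0)
merge at #3 (invoked 3): VC(#4)=(0, 1, 0, 0), own-thread bump on thr0 → (1, 1, 0, 0)
target: VC(#3) = (1, 1, 0, 0)

(1, 1, 0, 0)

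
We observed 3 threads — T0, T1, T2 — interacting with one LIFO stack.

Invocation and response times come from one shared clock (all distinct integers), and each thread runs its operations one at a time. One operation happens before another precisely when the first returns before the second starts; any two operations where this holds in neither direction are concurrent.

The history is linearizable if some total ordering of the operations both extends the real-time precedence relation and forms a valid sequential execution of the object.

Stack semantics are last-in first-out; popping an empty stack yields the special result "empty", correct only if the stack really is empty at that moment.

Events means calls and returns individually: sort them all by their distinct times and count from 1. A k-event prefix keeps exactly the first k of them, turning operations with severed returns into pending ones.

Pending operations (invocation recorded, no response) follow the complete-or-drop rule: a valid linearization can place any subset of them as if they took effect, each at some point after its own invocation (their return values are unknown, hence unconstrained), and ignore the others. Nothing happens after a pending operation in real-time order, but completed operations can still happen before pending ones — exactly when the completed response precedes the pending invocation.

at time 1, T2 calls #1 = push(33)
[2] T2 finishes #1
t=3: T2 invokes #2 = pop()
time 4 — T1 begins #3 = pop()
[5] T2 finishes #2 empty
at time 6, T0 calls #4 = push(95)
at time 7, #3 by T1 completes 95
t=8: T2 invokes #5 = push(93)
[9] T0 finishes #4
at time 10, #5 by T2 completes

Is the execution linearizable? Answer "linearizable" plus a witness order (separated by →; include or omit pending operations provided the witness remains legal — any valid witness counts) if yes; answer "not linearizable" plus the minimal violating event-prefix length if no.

not linearizable — minimal violating prefix: 7 events

prefix check: 1..6 passes, 1..7 fails once #3's time-7 response joins
2 orders of the 3 completed LIFO stack ops respect real time; none is legal
include/drop combinations of the 1 pending operation (#4) were all tried; none helps
one such order, #1, #2, #3 (pending dropped), breaks at step 2 where #2 pop() → empty is illegal
one such order, #1, #3, #2 (pending dropped), breaks at step 2 where #3 pop() → 95 is illegal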